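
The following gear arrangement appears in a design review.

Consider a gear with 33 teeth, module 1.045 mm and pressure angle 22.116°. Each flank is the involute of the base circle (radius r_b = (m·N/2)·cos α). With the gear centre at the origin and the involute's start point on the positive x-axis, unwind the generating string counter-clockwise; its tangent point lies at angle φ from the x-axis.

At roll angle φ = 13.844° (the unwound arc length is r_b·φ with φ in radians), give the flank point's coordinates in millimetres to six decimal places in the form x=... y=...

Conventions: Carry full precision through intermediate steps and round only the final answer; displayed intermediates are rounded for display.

topology: single-mesh involute geometry — m = 1.045, N = 33
pitch radius r_p = m·N/2 = 1.045·33/2 = 17.242500
base radius r_b = r_p·cos α = 17.242500·cos 22.116° = 15.973858
roll angle φ = 13.844° = 0.24162338 rad
x = r_b·(cos φ + φ·sin φ) = 16.433366
y = r_b·(sin φ − φ·cos φ) = 0.074674

x=16.433366 y=0.074674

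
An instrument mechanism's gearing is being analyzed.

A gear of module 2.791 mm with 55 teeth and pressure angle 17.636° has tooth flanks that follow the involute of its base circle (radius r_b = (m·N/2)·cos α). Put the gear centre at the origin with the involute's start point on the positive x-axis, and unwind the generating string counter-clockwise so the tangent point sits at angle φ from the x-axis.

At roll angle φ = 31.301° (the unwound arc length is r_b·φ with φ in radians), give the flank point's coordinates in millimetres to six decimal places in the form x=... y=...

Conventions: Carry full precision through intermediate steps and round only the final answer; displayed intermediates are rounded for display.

x=83.259250 y=3.857926

single-mesh involute tooth geometry (55T wheel at module 2.791)
pitch radius r_p = m·N/2 = 2.791·55/2 = 76.752500
base radius r_b = r_p·cos α = 76.752500·cos 17.636° = 73.145170
roll angle φ = 31.301° = 0.54630551 rad
x = r_b·(cos φ + φ·sin φ) = 83.259250
y = r_b·(sin φ − φ·cos φ) = 3.857926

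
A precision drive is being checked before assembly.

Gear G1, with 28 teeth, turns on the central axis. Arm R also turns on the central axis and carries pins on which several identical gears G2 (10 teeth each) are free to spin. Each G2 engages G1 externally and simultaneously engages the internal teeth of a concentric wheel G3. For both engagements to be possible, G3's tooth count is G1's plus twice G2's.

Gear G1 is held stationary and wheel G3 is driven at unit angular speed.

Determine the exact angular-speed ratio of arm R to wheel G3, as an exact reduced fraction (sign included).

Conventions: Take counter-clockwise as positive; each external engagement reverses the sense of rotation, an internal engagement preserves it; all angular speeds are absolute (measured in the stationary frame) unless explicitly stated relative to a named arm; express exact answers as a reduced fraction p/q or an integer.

class = planetary set [G3 = 28+2·10 = 48; Willis about the carrier]
ring teeth: 28 + 2·10 = 48
28(ω_sun−ω_arm) = −48(ω_ring−ω_arm),  ω_sun = 0, ω_ring = 1
28(0−ω_arm) = −48(1−ω_arm)  ⇒  76·ω_arm = 48  ⇒  ω_arm = 12/19
ω_out/ω_in = 12/19

12/19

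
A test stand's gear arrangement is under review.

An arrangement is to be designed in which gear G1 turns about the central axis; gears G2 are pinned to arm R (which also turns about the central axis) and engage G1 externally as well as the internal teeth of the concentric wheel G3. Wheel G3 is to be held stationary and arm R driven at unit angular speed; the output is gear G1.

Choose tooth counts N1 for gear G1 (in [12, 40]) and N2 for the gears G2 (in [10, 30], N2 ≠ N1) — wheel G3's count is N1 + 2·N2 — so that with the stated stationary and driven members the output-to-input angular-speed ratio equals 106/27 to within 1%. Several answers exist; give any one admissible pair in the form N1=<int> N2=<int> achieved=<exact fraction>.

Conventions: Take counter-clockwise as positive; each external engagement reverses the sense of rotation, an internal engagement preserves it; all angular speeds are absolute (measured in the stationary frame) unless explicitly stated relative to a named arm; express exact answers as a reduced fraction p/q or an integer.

class = planetary set [ratio 106/27 wanted; Willis about the carrier]
Willis with ω_ring = 0: ω_sun/ω_arm = (N1+N3)/N1; set equal to 106/27  ⇒  N3/N1 = 106/27 − 1 = 79/27
N3 = N1 + 2·N2  ⇒  N2/N1 = (N3/N1 − 1)/2 = (79/27 − 1)/2 = 26/27
smallest multiple with N1 ≥ 12 and N2 ≥ 10: k = 1  ⇒  N1 = 1·27 = 27, N2 = 1·26 = 26 (N1 ≤ 40, N2 ≤ 30, N2 ≠ N1 ✓), N3 = 27 + 2·26 = 79
check: (N1+N3)/N1 with N1 = 27, N3 = 79 gives 106/27; |achieved − target| = 0 ≤ 53/1350 ✓

N1=27 N2=26 achieved=106/27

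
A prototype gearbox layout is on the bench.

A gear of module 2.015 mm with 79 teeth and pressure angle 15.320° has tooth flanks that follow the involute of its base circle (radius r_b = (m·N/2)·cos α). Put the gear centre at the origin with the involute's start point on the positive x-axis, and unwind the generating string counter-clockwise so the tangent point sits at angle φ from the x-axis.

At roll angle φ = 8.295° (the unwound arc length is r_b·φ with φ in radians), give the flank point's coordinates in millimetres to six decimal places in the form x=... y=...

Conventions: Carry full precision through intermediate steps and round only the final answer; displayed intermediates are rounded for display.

topology: single-mesh involute geometry — m = 2.015, N = 79
pitch radius r_p = m·N/2 = 2.015·79/2 = 79.592500
base radius r_b = r_p·cos α = 79.592500·cos 15.320° = 76.764200
roll angle φ = 8.295° = 0.14477506 rad
x = r_b·(cos φ + φ·sin φ) = 77.564472
y = r_b·(sin φ − φ·cos φ) = 0.077483

x=77.564472 y=0.077483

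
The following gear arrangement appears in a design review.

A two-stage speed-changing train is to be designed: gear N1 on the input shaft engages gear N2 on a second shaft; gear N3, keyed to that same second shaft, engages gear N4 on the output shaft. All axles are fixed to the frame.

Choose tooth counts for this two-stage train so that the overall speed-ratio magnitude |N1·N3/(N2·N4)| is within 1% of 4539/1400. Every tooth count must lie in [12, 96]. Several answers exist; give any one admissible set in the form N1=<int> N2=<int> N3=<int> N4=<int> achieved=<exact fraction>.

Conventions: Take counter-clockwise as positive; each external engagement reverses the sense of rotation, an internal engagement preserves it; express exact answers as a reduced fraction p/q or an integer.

topology: fixed-axis compound train — 2 stages, target 4539/1400
target = 4539/1400 in lowest terms: an exact hit needs N1·N3 = k·4539 and N2·N4 = k·1400 for one integer k, every count in [12, 96]; additionally prefer no 1:1 stage (N1 ≠ N2, N3 ≠ N4)
k = 1: N1·N3 = 4539 = 51·89, N2·N4 = 1400 = 20·70
achieved = 51·89/(20·70) = 4539/1400; |achieved − target| = 0 ≤ 4539/140000 ✓

N1=51 N2=20 N3=89 N4=70 achieved=4539/1400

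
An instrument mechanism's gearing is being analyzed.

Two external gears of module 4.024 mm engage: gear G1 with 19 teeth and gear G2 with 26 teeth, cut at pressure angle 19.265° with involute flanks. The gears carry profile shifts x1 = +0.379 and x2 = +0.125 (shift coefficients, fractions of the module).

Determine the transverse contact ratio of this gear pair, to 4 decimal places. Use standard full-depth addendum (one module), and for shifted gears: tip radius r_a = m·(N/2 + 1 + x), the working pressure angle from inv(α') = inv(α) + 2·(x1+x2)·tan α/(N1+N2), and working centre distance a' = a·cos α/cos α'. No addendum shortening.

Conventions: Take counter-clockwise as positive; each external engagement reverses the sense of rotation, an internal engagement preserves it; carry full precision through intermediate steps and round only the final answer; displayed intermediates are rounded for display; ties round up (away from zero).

topology: single-mesh involute geometry — m = 4.024, 19T/26T pair
base radii: r_b1 = 36.087334, r_b2 = 49.382668
tip radii: r_a1 = 43.777096, r_a2 = 56.839000
inv(α') = inv(19.265°) + 2·(+0.379+0.125)·tan α/(19+26) = 0.02110072  ⇒  α' = 22.36087°
a' = a·cos α / cos α' = 90.5400·cos 19.265°/cos 22.36087° = 92.419381
action lengths: √(r_a1²−r_b1²) = 24.781817, √(r_a2²−r_b2²) = 28.142921
base pitch p_b = π·m·cos α = 11.933864
CR = (24.781817 + 28.142921 − 92.419381·sin 22.36087°)/11.933864 = 1.488605
contact ratio ≈ 1.4886

1.4886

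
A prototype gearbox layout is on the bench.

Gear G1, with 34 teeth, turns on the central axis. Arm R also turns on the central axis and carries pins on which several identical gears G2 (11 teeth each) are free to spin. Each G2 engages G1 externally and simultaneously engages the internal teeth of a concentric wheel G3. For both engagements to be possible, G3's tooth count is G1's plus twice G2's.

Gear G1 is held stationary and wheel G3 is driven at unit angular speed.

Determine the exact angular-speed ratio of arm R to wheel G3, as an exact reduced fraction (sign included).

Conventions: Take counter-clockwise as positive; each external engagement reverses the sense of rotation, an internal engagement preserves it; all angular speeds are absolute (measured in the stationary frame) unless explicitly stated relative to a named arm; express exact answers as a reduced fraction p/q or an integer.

28/45

class = planetary set [G3 = 34+2·11 = 56; Willis about the carrier]
ring teeth: 34 + 2·11 = 56
34(ω_sun−ω_arm) = −56(ω_ring−ω_arm),  ω_sun = 0, ω_ring = 1
34(0−ω_arm) = −56(1−ω_arm)  ⇒  90·ω_arm = 56  ⇒  ω_arm = 28/45
ω_out/ω_in = 28/45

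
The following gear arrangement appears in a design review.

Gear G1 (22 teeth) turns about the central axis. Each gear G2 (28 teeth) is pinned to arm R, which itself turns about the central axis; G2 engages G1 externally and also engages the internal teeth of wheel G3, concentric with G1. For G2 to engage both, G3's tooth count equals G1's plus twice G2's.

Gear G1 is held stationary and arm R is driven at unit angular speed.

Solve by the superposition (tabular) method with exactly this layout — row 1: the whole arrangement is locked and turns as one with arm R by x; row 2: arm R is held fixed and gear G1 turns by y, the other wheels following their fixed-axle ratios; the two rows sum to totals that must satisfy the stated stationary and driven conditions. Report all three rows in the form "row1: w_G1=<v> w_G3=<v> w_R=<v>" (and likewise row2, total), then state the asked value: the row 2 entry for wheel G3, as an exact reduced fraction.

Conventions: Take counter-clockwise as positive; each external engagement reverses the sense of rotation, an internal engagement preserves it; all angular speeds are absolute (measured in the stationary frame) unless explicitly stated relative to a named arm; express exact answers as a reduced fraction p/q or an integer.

row1: w_G1=1 w_G3=1 w_R=1
row2: w_G1=-1 w_G3=11/39 w_R=0
total: w_G1=0 w_G3=50/39 w_R=1
asked value: 11/39

class = planetary set [G3 = 22+2·28 = 78; Willis about the carrier]
row 1 — lock + rotate with arm: ω_sun = ω_ring = ω_arm = x
row 2 — arm fixed, fixed-axis ratios: sun y, ring −(22/78)·y, arm 0
boundary: total ω_sun = x + y = 0 and total ω_arm = x = 1  ⇒  y = -1, x = 1
row 2 ring = −(22/78)·(-1) = 11/39
totals (row 1 + row 2): sun 1 + (-1) = 0, ring 1 + 11/39 = 50/39, arm 1 + 0 = 1
asked cell (row2, ring) = 11/39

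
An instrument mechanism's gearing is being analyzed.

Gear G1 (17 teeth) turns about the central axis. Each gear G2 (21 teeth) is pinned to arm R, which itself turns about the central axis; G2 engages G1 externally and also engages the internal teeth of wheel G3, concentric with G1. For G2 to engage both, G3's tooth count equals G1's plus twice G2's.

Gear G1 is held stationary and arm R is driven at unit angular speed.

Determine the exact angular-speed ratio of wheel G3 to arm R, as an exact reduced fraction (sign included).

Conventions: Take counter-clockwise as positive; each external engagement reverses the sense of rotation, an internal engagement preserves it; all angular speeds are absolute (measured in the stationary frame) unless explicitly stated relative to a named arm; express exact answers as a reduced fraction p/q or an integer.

76/59

planetary set (17T centre, 21T on arm, 59T internal) — Willis relation
ring teeth: 17 + 2·21 = 59
17(ω_sun−ω_arm) = −59(ω_ring−ω_arm),  ω_sun = 0, ω_arm = 1
ω_ring = 1 − (17/59)(0−1) = 76/59
ω_out/ω_in = 76/59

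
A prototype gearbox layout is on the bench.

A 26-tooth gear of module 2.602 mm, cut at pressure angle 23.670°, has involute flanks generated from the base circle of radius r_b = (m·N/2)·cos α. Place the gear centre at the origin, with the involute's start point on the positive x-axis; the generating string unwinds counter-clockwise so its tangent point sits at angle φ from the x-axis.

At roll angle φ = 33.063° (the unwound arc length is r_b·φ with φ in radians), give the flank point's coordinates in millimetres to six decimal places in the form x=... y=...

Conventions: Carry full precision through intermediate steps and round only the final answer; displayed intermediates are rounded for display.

x=35.716947 y=1.919076

single-mesh involute tooth geometry (26T wheel at module 2.602)
pitch radius r_p = m·N/2 = 2.602·26/2 = 33.826000
base radius r_b = r_p·cos α = 33.826000·cos 23.670° = 30.980318
roll angle φ = 33.063° = 0.57705821 rad
x = r_b·(cos φ + φ·sin φ) = 35.716947
y = r_b·(sin φ − φ·cos φ) = 1.919076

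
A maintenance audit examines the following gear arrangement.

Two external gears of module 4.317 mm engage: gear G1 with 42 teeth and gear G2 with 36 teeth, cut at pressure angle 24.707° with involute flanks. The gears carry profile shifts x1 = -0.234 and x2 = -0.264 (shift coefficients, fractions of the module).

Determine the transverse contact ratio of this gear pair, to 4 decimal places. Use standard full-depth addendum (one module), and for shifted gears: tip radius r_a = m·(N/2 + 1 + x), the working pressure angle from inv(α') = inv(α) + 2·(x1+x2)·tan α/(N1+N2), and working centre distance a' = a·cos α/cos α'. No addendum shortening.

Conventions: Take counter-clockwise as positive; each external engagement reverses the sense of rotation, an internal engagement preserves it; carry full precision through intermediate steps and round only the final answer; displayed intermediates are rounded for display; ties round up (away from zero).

1.6104

recognized (one external pair, fixed centres): single-mesh tooth geometry, m = 4.317, N1 = 42, N2 = 36
base radii: r_b1 = 82.357997, r_b2 = 70.592569
tip radii: r_a1 = 93.963822, r_a2 = 80.883312
inv(α') = inv(24.707°) + 2·(-0.234-0.264)·tan α/(42+36) = 0.02300306  ⇒  α' = 22.98535°
a' = a·cos α / cos α' = 168.3630·cos 24.707°/cos 22.98535° = 166.141411
action lengths: √(r_a1²−r_b1²) = 45.236713, √(r_a2²−r_b2²) = 39.481633
base pitch p_b = π·m·cos α = 12.320728
CR = (45.236713 + 39.481633 − 166.141411·sin 22.98535°)/12.320728 = 1.610361
contact ratio ≈ 1.6104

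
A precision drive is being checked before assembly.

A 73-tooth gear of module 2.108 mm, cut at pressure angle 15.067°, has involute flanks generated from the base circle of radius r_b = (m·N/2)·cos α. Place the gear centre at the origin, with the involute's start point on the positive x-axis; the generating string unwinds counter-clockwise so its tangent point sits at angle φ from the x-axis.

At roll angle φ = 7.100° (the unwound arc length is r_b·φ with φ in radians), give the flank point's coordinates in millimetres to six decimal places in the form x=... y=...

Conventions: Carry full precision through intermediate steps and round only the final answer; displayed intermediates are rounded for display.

recognized (one wheel, involute flank): single-mesh tooth geometry, m = 2.108, N = 73
pitch radius r_p = m·N/2 = 2.108·73/2 = 76.942000
base radius r_b = r_p·cos α = 76.942000·cos 15.067° = 74.296927
roll angle φ = 7.100° = 0.12391838 rad
x = r_b·(cos φ + φ·sin φ) = 74.865182
y = r_b·(sin φ − φ·cos φ) = 0.047053

x=74.865182 y=0.047053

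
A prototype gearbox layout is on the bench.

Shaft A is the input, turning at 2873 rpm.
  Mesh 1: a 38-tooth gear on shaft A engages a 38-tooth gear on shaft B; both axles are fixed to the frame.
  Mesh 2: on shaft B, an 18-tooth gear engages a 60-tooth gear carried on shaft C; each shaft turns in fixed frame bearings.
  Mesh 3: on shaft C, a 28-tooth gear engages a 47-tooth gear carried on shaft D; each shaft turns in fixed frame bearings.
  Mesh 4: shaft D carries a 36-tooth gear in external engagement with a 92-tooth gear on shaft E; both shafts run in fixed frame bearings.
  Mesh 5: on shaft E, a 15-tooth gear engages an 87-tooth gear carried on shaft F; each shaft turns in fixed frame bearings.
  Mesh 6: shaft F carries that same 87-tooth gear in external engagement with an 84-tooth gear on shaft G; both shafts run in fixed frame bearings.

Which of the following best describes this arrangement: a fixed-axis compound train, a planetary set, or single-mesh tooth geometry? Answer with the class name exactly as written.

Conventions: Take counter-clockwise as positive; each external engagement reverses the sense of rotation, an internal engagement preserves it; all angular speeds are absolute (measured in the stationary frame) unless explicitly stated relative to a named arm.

class = fixed-axis compound train [6 meshes; 6 ratios multiply, 6 sense flips]
classification: fixed-axis compound train

fixed-axis compound train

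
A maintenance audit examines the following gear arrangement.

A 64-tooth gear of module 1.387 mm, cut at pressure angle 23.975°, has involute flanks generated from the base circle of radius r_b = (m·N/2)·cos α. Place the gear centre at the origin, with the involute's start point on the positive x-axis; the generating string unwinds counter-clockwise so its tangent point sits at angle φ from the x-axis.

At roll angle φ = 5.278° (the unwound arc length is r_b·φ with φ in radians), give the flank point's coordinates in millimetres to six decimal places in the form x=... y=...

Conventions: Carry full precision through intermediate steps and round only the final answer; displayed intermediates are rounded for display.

x=40.726380 y=0.010558

recognized (one wheel, involute flank): single-mesh tooth geometry, m = 1.387, N = 64
pitch radius r_p = m·N/2 = 1.387·64/2 = 44.384000
base radius r_b = r_p·cos α = 44.384000·cos 23.975° = 40.554675
roll angle φ = 5.278° = 0.09211848 rad
x = r_b·(cos φ + φ·sin φ) = 40.726380
y = r_b·(sin φ − φ·cos φ) = 0.010558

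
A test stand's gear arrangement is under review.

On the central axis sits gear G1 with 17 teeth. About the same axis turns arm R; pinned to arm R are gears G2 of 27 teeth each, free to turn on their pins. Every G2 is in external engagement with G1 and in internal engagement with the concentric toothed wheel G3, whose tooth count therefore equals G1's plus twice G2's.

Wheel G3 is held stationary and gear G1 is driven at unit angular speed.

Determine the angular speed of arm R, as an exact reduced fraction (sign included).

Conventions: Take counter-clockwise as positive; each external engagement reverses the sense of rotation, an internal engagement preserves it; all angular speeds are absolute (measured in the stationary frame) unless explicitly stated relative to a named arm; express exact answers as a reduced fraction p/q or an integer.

topology: planetary set — G1 17T / G2 27T / G3 71T, arm = carrier (Willis)
ring teeth: 17 + 2·27 = 71
17(ω_sun−ω_arm) = −71(ω_ring−ω_arm),  ω_ring = 0, ω_sun = 1
17(1−ω_arm) = −71(0−ω_arm)  ⇒  88·ω_arm = 17  ⇒  ω_arm = 17/88
exact speed ratio = 17/88

17/88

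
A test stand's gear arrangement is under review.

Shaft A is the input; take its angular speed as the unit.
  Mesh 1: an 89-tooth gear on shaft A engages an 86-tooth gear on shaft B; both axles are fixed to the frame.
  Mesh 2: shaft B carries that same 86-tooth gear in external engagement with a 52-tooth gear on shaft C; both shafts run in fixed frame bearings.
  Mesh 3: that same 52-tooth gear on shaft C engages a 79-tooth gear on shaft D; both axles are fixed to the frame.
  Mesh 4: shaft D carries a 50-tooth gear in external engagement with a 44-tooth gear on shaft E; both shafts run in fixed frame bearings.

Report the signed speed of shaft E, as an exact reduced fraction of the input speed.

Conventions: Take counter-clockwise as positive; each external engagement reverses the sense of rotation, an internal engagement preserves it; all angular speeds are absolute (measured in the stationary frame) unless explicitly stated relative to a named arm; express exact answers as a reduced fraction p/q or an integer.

4-mesh fixed-axis compound train (all bearings frame-fixed)
mesh 1 [89T→86T]: |ω|/ω_in = 1×89/86 = 89/86, sense flips to −
mesh 2 [86T→52T]: |ω|/ω_in = (89/86)×86/52 = 89/52, sense flips to +
mesh 3 [52T→79T]: |ω|/ω_in = (89/52)×52/79 = 89/79, sense flips to −
mesh 4 [50T→44T]: |ω|/ω_in = (89/79)×50/44 = 2225/1738, sense flips to +
signed output speed (× input speed) = 2225/1738

2225/1738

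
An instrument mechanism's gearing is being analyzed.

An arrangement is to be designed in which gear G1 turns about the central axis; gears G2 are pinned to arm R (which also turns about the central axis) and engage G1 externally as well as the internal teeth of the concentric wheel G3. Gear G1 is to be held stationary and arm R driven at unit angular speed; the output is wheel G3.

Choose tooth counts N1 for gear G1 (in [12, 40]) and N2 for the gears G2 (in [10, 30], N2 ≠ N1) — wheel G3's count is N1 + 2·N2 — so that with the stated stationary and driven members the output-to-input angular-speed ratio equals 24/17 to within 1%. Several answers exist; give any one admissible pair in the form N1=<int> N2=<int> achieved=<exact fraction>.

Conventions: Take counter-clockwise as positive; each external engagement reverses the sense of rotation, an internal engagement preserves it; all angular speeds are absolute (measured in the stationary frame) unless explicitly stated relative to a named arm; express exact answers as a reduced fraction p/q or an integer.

design class (target 24/17): planetary set
Willis with ω_sun = 0: ω_ring/ω_arm = (N1+N3)/N3; set equal to 24/17  ⇒  N3/N1 = 1/(24/17 − 1) = 17/7
N3 = N1 + 2·N2  ⇒  N2/N1 = (N3/N1 − 1)/2 = (17/7 − 1)/2 = 5/7
smallest multiple with N1 ≥ 12 and N2 ≥ 10: k = 2  ⇒  N1 = 2·7 = 14, N2 = 2·5 = 10 (N1 ≤ 40, N2 ≤ 30, N2 ≠ N1 ✓), N3 = 14 + 2·10 = 34
check: (N1+N3)/N3 with N1 = 14, N3 = 34 gives 24/17; |achieved − target| = 0 ≤ 6/425 ✓

N1=14 N2=10 achieved=24/17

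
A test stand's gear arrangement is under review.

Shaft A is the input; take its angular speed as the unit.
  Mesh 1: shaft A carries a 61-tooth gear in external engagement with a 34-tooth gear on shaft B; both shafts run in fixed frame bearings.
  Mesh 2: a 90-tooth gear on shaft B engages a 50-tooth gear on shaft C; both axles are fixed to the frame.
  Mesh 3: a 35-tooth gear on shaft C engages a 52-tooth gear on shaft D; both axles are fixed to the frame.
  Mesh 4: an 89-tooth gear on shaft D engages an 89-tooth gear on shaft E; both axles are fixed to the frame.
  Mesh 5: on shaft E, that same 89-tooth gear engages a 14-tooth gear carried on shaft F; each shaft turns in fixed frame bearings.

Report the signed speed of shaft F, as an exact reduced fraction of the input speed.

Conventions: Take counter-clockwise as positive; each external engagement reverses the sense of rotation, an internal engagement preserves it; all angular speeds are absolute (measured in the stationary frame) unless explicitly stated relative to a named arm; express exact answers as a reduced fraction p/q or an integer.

-48861/3536

5-mesh fixed-axis compound train (all bearings frame-fixed)
mesh 1 [61T→34T]: |ω|/ω_in = 1×61/34 = 61/34, sense flips to −
mesh 2 [90T→50T]: |ω|/ω_in = (61/34)×90/50 = 549/170, sense flips to +
mesh 3 [35T→52T]: |ω|/ω_in = (549/170)×35/52 = 3843/1768, sense flips to −
mesh 4 [89T→89T]: |ω|/ω_in = (3843/1768)×89/89 = 3843/1768, sense flips to +
mesh 5 [89T→14T]: |ω|/ω_in = (3843/1768)×89/14 = 48861/3536, sense flips to −
signed output speed (× input speed) = -48861/3536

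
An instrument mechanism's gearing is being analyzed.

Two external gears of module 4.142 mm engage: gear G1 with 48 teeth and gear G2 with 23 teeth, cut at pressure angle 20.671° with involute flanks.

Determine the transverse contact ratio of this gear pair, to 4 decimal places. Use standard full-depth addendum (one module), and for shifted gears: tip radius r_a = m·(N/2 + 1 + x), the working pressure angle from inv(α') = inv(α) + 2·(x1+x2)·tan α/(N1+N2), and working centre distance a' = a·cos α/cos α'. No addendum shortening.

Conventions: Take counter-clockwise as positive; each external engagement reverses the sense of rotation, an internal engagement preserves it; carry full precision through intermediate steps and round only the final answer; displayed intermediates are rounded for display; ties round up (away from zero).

1.6400

class = single-mesh tooth geometry [involute pair 48T × 23T, m = 4.142]
base radii: r_b1 = 93.008393, r_b2 = 44.566522
tip radii: r_a1 = 103.550000, r_a2 = 51.775000
no profile shift: α' = α, a' = a
action lengths: √(r_a1²−r_b1²) = 45.519680, √(r_a2²−r_b2²) = 26.352908
base pitch p_b = π·m·cos α = 12.174770
CR = (45.519680 + 26.352908 − 147.041000·sin 20.67100°)/12.174770 = 1.640024
contact ratio ≈ 1.6400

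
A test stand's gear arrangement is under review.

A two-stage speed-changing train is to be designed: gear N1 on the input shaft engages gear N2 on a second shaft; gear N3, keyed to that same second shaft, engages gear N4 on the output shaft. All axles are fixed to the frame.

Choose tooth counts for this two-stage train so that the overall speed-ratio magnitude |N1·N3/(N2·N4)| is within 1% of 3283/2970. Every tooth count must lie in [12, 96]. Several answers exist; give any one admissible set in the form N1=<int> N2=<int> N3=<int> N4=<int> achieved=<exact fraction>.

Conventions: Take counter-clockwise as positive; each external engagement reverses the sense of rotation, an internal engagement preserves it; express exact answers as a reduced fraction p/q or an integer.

2-stage fixed-axis compound train for ratio 3283/2970
target = 3283/2970 in lowest terms: an exact hit needs N1·N3 = k·3283 and N2·N4 = k·2970 for one integer k, every count in [12, 96]; additionally prefer no 1:1 stage (N1 ≠ N2, N3 ≠ N4)
k = 1: N1·N3 = 3283 = 49·67, N2·N4 = 2970 = 33·90
achieved = 49·67/(33·90) = 3283/2970; |achieved − target| = 0 ≤ 3283/297000 ✓

N1=49 N2=33 N3=67 N4=90 achieved=3283/2970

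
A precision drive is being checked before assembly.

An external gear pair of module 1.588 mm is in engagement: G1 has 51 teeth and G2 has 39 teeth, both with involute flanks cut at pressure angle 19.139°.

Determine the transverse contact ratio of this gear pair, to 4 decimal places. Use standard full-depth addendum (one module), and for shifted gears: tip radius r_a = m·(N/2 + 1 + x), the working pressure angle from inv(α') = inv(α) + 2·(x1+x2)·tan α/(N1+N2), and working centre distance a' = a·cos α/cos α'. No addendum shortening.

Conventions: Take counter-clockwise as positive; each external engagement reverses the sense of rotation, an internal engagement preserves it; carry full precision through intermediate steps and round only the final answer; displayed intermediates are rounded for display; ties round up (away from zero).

1.7790

class = single-mesh tooth geometry [involute pair 51T × 39T, m = 1.588]
base radii: r_b1 = 38.255733, r_b2 = 29.254384
tip radii: r_a1 = 42.082000, r_a2 = 32.554000
no profile shift: α' = α, a' = a
action lengths: √(r_a1²−r_b1²) = 17.532644, √(r_a2²−r_b2²) = 14.280894
base pitch p_b = π·m·cos α = 4.713095
CR = (17.532644 + 14.280894 − 71.460000·sin 19.13900°)/4.713095 = 1.778998
contact ratio ≈ 1.7790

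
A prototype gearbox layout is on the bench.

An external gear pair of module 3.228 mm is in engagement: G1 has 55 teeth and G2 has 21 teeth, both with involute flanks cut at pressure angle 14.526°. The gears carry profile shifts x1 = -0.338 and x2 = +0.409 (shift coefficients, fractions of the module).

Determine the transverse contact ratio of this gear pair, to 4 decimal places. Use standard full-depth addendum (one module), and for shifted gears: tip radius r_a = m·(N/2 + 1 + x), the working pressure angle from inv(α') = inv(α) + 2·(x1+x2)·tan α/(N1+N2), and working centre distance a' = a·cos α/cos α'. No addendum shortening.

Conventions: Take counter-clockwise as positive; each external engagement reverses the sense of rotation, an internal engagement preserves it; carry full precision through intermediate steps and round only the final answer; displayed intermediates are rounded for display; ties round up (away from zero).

recognized (one external pair, fixed centres): single-mesh tooth geometry, m = 3.228, N1 = 55, N2 = 21
base radii: r_b1 = 85.932371, r_b2 = 32.810542
tip radii: r_a1 = 90.906936, r_a2 = 38.442252
inv(α') = inv(14.526°) + 2·(-0.338+0.409)·tan α/(55+21) = 0.00605936  ⇒  α' = 14.92746°
a' = a·cos α / cos α' = 122.6640·cos 14.526°/cos 14.92746° = 122.890117
action lengths: √(r_a1²−r_b1²) = 29.659713, √(r_a2²−r_b2²) = 20.031852
base pitch p_b = π·m·cos α = 9.816891
CR = (29.659713 + 20.031852 − 122.890117·sin 14.92746°)/9.816891 = 1.837199
contact ratio ≈ 1.8372

1.8372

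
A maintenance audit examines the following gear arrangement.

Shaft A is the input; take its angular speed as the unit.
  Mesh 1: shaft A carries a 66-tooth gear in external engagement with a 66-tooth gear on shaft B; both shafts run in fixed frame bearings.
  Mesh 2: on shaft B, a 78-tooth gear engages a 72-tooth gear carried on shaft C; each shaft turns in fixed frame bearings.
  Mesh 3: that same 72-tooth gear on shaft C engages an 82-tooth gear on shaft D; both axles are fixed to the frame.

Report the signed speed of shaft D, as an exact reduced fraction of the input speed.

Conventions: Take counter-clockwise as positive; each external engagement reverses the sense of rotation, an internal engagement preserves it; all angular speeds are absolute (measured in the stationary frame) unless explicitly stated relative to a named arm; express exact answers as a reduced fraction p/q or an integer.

-39/41

3-mesh fixed-axis compound train (all bearings frame-fixed)
mesh 1 [66T→66T]: |ω|/ω_in = 1×66/66 = 1, sense flips to −
mesh 2 [78T→72T]: |ω|/ω_in = 1×78/72 = 13/12, sense flips to +
mesh 3 [72T→82T]: |ω|/ω_in = (13/12)×72/82 = 39/41, sense flips to −
signed output speed (× input speed) = -39/41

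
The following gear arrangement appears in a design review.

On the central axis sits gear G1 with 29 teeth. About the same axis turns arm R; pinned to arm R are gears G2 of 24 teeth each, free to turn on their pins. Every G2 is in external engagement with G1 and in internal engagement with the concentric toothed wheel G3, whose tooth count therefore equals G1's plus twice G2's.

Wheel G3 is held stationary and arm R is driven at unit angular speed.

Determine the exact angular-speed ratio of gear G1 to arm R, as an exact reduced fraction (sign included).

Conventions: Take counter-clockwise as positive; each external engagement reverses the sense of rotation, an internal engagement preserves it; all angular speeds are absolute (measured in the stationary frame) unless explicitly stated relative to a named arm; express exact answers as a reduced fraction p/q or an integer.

106/29

planetary set (29T centre, 24T on arm, 77T internal) — Willis relation
ring teeth: 29 + 2·24 = 77
29(ω_sun−ω_arm) = −77(ω_ring−ω_arm),  ω_ring = 0, ω_arm = 1
ω_sun = 1 − (77/29)(0−1) = 106/29
ω_out/ω_in = 106/29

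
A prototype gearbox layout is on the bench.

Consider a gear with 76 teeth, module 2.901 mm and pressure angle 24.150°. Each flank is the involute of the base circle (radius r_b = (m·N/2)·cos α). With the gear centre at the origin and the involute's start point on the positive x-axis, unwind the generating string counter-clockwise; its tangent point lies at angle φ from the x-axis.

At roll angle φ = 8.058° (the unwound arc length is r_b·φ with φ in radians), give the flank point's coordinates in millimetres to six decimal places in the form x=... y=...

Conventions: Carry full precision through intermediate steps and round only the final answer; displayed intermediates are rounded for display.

x=101.579573 y=0.093087

single-mesh involute tooth geometry (76T wheel at module 2.901)
pitch radius r_p = m·N/2 = 2.901·76/2 = 110.238000
base radius r_b = r_p·cos α = 110.238000·cos 24.150° = 100.589694
roll angle φ = 8.058° = 0.14063863 rad
x = r_b·(cos φ + φ·sin φ) = 101.579573
y = r_b·(sin φ − φ·cos φ) = 0.093087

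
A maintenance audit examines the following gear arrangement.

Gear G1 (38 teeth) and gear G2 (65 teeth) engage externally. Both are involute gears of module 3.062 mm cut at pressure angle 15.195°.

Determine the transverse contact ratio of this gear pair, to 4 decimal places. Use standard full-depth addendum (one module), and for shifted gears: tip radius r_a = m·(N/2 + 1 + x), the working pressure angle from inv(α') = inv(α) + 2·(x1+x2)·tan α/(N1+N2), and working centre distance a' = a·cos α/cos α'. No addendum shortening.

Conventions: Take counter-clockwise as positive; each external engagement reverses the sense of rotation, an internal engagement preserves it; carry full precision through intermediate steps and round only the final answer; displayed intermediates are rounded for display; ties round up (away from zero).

2.0649

single-mesh involute tooth geometry (38T engaging 65T at module 3.062)
base radii: r_b1 = 56.144061, r_b2 = 96.035893
tip radii: r_a1 = 61.240000, r_a2 = 102.577000
no profile shift: α' = α, a' = a
action lengths: √(r_a1²−r_b1²) = 24.457761, √(r_a2²−r_b2²) = 36.043698
base pitch p_b = π·m·cos α = 9.283251
CR = (24.457761 + 36.043698 − 157.693000·sin 15.19500°)/9.283251 = 2.064938
contact ratio ≈ 2.0649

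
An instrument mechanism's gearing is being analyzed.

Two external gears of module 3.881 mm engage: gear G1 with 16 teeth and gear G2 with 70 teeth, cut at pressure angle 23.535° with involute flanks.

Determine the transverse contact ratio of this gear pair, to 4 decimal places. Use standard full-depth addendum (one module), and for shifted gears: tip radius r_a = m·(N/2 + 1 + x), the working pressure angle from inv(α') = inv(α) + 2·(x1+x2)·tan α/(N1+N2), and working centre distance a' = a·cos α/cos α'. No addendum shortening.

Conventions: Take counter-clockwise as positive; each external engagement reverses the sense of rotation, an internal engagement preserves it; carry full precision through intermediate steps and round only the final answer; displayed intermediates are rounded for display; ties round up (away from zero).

class = single-mesh tooth geometry [involute pair 16T × 70T, m = 3.881]
base radii: r_b1 = 28.465313, r_b2 = 124.535745
tip radii: r_a1 = 34.929000, r_a2 = 139.716000
no profile shift: α' = α, a' = a
action lengths: √(r_a1²−r_b1²) = 20.242554, √(r_a2²−r_b2²) = 63.335684
base pitch p_b = π·m·cos α = 11.178302
CR = (20.242554 + 63.335684 − 166.883000·sin 23.53500°)/11.178302 = 1.515465
contact ratio ≈ 1.5155

1.5155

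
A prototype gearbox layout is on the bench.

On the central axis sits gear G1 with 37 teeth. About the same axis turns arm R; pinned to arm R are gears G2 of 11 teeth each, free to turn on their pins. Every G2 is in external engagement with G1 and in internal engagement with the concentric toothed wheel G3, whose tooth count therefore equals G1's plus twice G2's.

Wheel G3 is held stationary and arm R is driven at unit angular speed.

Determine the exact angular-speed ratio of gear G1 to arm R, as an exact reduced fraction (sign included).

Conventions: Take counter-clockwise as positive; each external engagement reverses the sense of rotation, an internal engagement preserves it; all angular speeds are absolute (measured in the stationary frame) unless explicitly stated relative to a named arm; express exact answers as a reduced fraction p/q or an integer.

96/37

class = planetary set [G3 = 37+2·11 = 59; Willis about the carrier]
ring teeth: 37 + 2·11 = 59
37(ω_sun−ω_arm) = −59(ω_ring−ω_arm),  ω_ring = 0, ω_arm = 1
ω_sun = 1 − (59/37)(0−1) = 96/37
ω_out/ω_in = 96/37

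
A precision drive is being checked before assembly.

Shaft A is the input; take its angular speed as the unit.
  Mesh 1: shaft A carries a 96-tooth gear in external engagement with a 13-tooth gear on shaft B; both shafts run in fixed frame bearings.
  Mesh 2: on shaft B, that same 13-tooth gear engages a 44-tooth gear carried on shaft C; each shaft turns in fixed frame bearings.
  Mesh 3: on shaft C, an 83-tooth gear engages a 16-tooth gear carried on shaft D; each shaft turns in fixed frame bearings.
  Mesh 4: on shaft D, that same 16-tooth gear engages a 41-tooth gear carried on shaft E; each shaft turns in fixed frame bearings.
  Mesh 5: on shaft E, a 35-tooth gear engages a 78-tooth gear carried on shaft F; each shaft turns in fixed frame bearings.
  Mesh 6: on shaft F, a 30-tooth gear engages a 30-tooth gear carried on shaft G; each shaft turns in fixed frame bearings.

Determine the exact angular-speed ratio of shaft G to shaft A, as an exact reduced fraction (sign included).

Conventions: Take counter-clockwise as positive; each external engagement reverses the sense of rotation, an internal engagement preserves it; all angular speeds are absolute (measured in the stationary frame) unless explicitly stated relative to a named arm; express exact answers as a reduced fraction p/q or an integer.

11620/5863

class = fixed-axis compound train [6 meshes; 6 ratios multiply, 6 sense flips]
mesh 1 [96T→13T]: running ratio 96/13, sense −
mesh 2 [13T→44T]: running ratio 24/11, sense +
mesh 3 [83T→16T]: running ratio 249/22, sense −
mesh 4 [16T→41T]: running ratio 1992/451, sense +
mesh 5 [35T→78T]: running ratio 11620/5863, sense −
mesh 6 [30T→30T]: running ratio 11620/5863, sense +
ω_out/ω_in = 11620/5863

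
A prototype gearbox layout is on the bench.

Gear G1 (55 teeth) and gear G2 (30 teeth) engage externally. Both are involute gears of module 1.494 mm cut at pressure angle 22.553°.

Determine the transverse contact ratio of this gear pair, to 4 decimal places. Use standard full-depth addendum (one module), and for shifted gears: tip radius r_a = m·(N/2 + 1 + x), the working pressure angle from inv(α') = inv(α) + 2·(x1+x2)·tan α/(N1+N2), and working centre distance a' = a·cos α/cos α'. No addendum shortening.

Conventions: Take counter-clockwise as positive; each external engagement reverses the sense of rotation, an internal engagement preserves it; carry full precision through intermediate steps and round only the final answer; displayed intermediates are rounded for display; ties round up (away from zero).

topology: single-mesh involute geometry — m = 1.494, 55T/30T pair
base radii: r_b1 = 37.943031, r_b2 = 20.696199
tip radii: r_a1 = 42.579000, r_a2 = 23.904000
no profile shift: α' = α, a' = a
action lengths: √(r_a1²−r_b1²) = 19.320913, √(r_a2²−r_b2²) = 11.961128
base pitch p_b = π·m·cos α = 4.334602
CR = (19.320913 + 11.961128 − 63.495000·sin 22.55300°)/4.334602 = 1.598602
contact ratio ≈ 1.5986

1.5986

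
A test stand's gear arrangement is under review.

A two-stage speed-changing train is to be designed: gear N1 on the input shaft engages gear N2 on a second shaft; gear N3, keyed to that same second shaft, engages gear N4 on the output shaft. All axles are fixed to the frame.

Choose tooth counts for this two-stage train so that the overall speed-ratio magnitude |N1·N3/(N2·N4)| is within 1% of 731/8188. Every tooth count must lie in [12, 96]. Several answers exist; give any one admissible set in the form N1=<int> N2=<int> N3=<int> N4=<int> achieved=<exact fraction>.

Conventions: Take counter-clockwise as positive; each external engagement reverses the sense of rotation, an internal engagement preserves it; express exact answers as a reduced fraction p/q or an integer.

design class (target 731/8188): fixed-axis compound train
target = 731/8188 in lowest terms: an exact hit needs N1·N3 = k·731 and N2·N4 = k·8188 for one integer k, every count in [12, 96]; additionally prefer no 1:1 stage (N1 ≠ N2, N3 ≠ N4)
k = 1: N1·N3 = 731 = 17·43, N2·N4 = 8188 = 89·92
achieved = 17·43/(89·92) = 731/8188; |achieved − target| = 0 ≤ 731/818800 ✓

N1=17 N2=89 N3=43 N4=92 achieved=731/8188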